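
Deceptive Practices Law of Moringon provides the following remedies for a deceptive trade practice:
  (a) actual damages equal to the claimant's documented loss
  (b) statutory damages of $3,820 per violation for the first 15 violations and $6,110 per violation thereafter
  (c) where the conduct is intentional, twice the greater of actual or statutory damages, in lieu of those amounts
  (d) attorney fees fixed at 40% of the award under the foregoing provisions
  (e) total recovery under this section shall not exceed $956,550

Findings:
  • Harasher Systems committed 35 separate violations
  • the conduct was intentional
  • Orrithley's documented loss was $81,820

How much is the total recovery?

Total recovery: $502,600

First 15 violations: 15 × $3,820 = $57,300
Remaining violations: (35 − 15) × $6,110 = $122,200
Statutory damages: $57,300 + $122,200 = $179,500
Greater of actual damages ($81,820) or statutory damages ($179,500): $179,500
Doubled: 2 × $179,500 = $359,000
Attorney fees: 40% of $359,000 = $143,600
Total before cap: $359,000 + $143,600 = $502,600
Cap at $956,550: $502,600 is within the cap, no reduction.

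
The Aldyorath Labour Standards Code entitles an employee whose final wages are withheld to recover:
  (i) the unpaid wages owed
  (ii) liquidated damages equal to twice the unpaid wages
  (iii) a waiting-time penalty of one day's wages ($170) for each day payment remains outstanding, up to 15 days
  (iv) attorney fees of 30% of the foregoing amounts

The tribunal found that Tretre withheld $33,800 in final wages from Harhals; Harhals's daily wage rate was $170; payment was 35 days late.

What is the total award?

$135,135

Doubled: 2 × $33,800 = $67,600
Penalty days: min(35, 15) = 15
Waiting-time penalty: 15 × $170 = $2,550
Subtotal: $33,800 + $67,600 + $2,550 = $103,950
Attorney fees: 30% of $103,950 = $31,185
Total award: $103,950 + $31,185 = $135,135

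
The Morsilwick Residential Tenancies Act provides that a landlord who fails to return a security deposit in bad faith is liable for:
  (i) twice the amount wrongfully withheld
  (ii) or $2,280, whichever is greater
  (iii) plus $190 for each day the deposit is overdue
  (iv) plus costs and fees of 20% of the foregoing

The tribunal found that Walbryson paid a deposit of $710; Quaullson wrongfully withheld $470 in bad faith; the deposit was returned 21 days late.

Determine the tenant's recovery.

Doubled: 2 × $470 = $940
Minimum $2,280: $940 is below the minimum → $2,280
Late-return penalty: 21 × $190 = $3,990
Damages plus late penalty: $2,280 + $3,990 = $6,270
Costs and fees: 20% of $6,270 = $1,254
Total recovery: $6,270 + $1,254 = $7,524

$7,524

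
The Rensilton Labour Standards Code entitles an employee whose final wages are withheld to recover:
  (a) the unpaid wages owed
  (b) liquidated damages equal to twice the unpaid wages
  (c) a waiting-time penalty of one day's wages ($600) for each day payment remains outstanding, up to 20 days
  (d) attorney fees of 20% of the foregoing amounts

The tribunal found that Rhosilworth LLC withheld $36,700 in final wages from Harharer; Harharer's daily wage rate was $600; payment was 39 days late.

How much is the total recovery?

$146,520

Doubled: 2 × $36,700 = $73,400
Penalty days: min(39, 20) = 20
Waiting-time penalty: 20 × $600 = $12,000
Subtotal: $36,700 + $73,400 + $12,000 = $122,100
Attorney fees: 20% of $122,100 = $24,420
Total award: $122,100 + $24,420 = $146,520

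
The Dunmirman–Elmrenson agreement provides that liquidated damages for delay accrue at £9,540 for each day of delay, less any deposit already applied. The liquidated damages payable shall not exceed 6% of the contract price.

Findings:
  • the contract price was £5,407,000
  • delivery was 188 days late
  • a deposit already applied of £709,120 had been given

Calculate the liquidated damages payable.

£324,420

Per-day damages: 188 × £9,540 = £1,793,520
Less deposit already applied: £1,793,520 − £709,120 = £1,084,400
Cap: 6% of £5,407,000 = £324,420
Cap at £324,420: £1,084,400 exceeds the cap → £324,420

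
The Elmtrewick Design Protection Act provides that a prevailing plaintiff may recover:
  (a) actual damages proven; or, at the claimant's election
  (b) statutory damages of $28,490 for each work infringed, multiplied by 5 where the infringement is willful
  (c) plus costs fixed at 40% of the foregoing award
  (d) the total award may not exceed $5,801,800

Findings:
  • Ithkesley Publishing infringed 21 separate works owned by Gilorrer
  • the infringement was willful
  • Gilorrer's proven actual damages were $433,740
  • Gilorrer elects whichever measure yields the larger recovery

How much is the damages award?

$4,188,030

Statutory damages: 21 × $28,490 = $598,290
Multiplied by 5: 5 × $598,290 = $2,991,450
Greater of actual damages ($433,740) or enhanced statutory damages ($2,991,450): $2,991,450
Costs: 40% of $2,991,450 = $1,196,580
Award plus costs: $2,991,450 + $1,196,580 = $4,188,030
Cap at $5,801,800: $4,188,030 is within the cap, no reduction.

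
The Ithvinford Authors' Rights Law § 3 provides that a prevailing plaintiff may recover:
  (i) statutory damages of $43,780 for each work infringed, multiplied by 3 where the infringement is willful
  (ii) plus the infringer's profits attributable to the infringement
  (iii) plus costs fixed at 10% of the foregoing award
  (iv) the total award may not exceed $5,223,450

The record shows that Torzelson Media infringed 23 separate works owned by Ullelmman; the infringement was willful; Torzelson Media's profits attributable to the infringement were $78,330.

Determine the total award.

Statutory damages: 23 × $43,780 = $1,006,940
Trebled: 3 × $1,006,940 = $3,020,820
Combined award: $3,020,820 + $78,330 = $3,099,150
Costs: 10% of $3,099,150 = $309,915
Award plus costs: $3,099,150 + $309,915 = $3,409,065
Cap at $5,223,450: $3,409,065 is within the cap, no reduction.

$3,409,065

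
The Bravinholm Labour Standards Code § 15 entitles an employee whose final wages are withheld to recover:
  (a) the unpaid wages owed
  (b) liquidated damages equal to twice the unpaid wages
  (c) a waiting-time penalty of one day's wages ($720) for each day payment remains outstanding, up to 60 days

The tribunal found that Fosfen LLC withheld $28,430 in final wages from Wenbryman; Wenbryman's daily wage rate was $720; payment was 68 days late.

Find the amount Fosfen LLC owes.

Doubled: 2 × $28,430 = $56,860
Penalty days: min(68, 60) = 60
Waiting-time penalty: 60 × $720 = $43,200
Total award: $28,430 + $56,860 + $43,200 = $128,490

$128,490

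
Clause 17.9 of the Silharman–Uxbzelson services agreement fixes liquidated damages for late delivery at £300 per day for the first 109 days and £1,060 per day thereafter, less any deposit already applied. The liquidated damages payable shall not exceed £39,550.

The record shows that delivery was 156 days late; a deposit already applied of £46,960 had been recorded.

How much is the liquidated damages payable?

First 109 days: 109 × £300 = £32,700
Remaining days: (156 − 109) × £1,060 = £49,820
Accrued per-day damages: £32,700 + £49,820 = £82,520
Less deposit already applied: £82,520 − £46,960 = £35,560
Cap at £39,550: £35,560 is within the cap, no reduction.

£35,560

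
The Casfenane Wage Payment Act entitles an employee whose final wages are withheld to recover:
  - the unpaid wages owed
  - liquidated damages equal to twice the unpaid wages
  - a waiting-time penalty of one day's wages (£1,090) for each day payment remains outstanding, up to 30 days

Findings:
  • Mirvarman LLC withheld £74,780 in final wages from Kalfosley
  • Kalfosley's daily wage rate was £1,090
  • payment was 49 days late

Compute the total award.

Doubled: 2 × £74,780 = £149,560
Penalty days: min(49, 30) = 30
Waiting-time penalty: 30 × £1,090 = £32,700
Total award: £74,780 + £149,560 + £32,700 = £257,040

£257,040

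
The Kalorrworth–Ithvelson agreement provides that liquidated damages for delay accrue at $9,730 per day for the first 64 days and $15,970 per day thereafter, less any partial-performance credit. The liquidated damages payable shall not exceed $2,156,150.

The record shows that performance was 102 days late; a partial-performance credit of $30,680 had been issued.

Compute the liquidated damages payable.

$1,198,900

First 64 days: 64 × $9,730 = $622,720
Remaining days: (102 − 64) × $15,970 = $606,860
Accrued per-day damages: $622,720 + $606,860 = $1,229,580
Less partial-performance credit: $1,229,580 − $30,680 = $1,198,900
Cap at $2,156,150: $1,198,900 is within the cap, no reduction.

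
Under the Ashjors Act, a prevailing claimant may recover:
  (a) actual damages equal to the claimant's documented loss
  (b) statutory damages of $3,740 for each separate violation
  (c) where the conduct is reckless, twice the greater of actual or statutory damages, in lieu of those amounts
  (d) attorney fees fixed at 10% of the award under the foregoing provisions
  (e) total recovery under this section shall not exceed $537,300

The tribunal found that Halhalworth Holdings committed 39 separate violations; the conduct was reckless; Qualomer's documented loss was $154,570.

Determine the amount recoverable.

$340,054

Statutory damages: 39 × $3,740 = $145,860
Greater of actual damages ($154,570) or statutory damages ($145,860): $154,570
Doubled: 2 × $154,570 = $309,140
Attorney fees: 10% of $309,140 = $30,914
Total before cap: $309,140 + $30,914 = $340,054
Cap at $537,300: $340,054 is within the cap, no reduction.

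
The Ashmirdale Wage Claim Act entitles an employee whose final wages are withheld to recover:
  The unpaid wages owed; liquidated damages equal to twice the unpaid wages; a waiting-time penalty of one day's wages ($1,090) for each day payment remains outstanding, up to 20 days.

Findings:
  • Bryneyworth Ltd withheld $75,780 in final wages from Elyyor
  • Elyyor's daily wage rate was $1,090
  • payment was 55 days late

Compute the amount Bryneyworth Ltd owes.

Doubled: 2 × $75,780 = $151,560
Penalty days: min(55, 20) = 20
Waiting-time penalty: 20 × $1,090 = $21,800
Total award: $75,780 + $151,560 + $21,800 = $249,140

$249,140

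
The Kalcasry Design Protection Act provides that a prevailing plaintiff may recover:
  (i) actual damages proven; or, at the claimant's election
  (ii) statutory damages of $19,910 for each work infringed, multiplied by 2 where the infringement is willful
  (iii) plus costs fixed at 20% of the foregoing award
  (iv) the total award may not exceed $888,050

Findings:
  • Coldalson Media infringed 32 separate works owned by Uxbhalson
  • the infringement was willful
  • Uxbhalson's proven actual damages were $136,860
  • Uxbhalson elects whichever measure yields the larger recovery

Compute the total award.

$888,050

Statutory damages: 32 × $19,910 = $637,120
Doubled: 2 × $637,120 = $1,274,240
Greater of actual damages ($136,860) or enhanced statutory damages ($1,274,240): $1,274,240
Costs: 20% of $1,274,240 = $254,848
Award plus costs: $1,274,240 + $254,848 = $1,529,088
Cap at $888,050: $1,529,088 exceeds the cap → $888,050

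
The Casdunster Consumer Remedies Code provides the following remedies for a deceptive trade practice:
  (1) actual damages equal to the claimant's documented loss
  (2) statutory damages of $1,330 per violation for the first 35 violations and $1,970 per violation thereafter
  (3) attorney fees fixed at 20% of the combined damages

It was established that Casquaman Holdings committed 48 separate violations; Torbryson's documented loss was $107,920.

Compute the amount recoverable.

First 35 violations: 35 × $1,330 = $46,550
Remaining violations: (48 − 35) × $1,970 = $25,610
Statutory damages: $46,550 + $25,610 = $72,160
Combined damages: $107,920 + $72,160 = $180,080
Attorney fees: 20% of $180,080 = $36,016
Total recovery: $180,080 + $36,016 = $216,096

$216,096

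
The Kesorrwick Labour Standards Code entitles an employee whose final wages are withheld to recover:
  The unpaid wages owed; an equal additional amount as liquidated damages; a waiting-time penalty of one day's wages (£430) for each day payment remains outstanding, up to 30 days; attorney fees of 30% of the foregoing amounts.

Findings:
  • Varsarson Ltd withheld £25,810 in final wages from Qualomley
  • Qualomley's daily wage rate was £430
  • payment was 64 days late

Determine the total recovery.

£83,876

Liquidated damages (equal amount): £25,810
Penalty days: min(64, 30) = 30
Waiting-time penalty: 30 × £430 = £12,900
Subtotal: £25,810 + £25,810 + £12,900 = £64,520
Attorney fees: 30% of £64,520 = £19,356
Total award: £64,520 + £19,356 = £83,876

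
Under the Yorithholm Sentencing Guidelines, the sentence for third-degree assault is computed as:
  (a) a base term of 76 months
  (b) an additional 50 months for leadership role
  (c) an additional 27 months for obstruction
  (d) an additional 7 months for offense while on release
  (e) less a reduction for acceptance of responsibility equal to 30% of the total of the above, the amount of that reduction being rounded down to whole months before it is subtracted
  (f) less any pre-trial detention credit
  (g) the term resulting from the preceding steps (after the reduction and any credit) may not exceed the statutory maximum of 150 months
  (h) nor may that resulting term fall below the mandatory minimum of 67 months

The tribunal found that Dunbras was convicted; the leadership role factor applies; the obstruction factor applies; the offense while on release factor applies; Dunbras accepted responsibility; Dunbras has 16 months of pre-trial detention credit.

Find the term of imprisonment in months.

Leadership role enhancement: +50 months
Obstruction enhancement: +27 months
Offense while on release enhancement: +7 months
Adjusted term: 76 months + 50 months + 27 months + 7 months = 160 months
Acceptance of responsibility reduction: 30% of 160 months = 48 months (rounded down)
After reduction: 160 − 48 = 112 months
Less pre-trial detention credit: 112 months − 16 months = 96 months
Cap at 150 months: 96 months is within the cap, no reduction.
Minimum 67 months: 96 months meets the minimum, no increase.

96 months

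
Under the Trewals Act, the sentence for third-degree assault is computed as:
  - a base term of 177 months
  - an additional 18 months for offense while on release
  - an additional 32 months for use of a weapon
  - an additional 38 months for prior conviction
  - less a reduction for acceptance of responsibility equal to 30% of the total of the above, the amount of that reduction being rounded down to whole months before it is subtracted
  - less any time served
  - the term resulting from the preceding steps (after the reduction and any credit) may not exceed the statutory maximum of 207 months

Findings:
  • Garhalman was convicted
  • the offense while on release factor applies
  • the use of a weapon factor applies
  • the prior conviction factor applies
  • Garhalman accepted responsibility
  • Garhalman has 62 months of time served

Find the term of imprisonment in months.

124 months

Offense while on release enhancement: +18 months
Use of a weapon enhancement: +32 months
Prior conviction enhancement: +38 months
Adjusted term: 177 months + 18 months + 32 months + 38 months = 265 months
Acceptance of responsibility reduction: 30% of 265 months = 79 months (rounded down)
After reduction: 265 − 79 = 186 months
Less time served: 186 months − 62 months = 124 months
Cap at 207 months: 124 months is within the cap, no reduction.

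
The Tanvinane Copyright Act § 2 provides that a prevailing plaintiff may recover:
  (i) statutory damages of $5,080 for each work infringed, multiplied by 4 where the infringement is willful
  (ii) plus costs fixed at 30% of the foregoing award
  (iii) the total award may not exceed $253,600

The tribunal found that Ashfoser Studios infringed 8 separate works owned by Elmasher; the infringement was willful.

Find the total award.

Statutory damages: 8 × $5,080 = $40,640
Multiplied by 4: 4 × $40,640 = $162,560
Costs: 30% of $162,560 = $48,768
Award plus costs: $162,560 + $48,768 = $211,328
Cap at $253,600: $211,328 is within the cap, no reduction.

$211,328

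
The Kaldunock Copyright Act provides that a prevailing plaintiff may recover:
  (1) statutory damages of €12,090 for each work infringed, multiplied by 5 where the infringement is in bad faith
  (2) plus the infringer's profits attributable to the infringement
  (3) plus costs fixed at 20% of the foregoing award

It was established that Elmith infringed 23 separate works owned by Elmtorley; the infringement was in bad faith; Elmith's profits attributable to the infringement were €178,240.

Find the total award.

€1,882,308

Statutory damages: 23 × €12,090 = €278,070
Multiplied by 5: 5 × €278,070 = €1,390,350
Combined award: €1,390,350 + €178,240 = €1,568,590
Costs: 20% of €1,568,590 = €313,718
Award plus costs: €1,568,590 + €313,718 = €1,882,308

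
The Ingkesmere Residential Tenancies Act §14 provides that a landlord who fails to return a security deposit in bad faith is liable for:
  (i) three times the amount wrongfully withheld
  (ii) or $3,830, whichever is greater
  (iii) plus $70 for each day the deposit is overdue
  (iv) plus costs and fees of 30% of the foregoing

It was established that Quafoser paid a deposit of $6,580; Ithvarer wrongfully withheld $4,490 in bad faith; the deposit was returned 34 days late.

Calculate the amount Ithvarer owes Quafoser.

Recovery: $20,605

Trebled: 3 × $4,490 = $13,470
Minimum $3,830: $13,470 meets the minimum, no increase.
Late-return penalty: 34 × $70 = $2,380
Damages plus late penalty: $13,470 + $2,380 = $15,850
Costs and fees: 30% of $15,850 = $4,755
Total recovery: $15,850 + $4,755 = $20,605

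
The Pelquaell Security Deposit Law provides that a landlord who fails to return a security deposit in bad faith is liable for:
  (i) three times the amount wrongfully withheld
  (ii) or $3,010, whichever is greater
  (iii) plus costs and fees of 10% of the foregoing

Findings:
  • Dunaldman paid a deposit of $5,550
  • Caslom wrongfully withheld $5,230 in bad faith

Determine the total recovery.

$17,259

Trebled: 3 × $5,230 = $15,690
Minimum $3,010: $15,690 meets the minimum, no increase.
Costs and fees: 10% of $15,690 = $1,569
Total recovery: $15,690 + $1,569 = $17,259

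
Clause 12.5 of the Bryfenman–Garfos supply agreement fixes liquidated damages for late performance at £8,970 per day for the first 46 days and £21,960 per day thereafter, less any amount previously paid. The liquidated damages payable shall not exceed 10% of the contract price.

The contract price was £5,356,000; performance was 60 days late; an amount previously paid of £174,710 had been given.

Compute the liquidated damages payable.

First 46 days: 46 × £8,970 = £412,620
Remaining days: (60 − 46) × £21,960 = £307,440
Accrued per-day damages: £412,620 + £307,440 = £720,060
Less amount previously paid: £720,060 − £174,710 = £545,350
Cap: 10% of £5,356,000 = £535,600
Cap at £535,600: £545,350 exceeds the cap → £535,600

£535,600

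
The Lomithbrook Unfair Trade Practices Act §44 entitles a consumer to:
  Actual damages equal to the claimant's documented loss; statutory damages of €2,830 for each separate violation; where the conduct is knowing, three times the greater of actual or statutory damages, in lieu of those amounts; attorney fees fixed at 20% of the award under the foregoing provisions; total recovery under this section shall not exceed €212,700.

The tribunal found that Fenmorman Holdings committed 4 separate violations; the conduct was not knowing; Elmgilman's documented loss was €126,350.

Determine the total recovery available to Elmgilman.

Statutory damages: 4 × €2,830 = €11,320
Conduct not knowing: the in-lieu enhancement does not apply.
Actual plus statutory damages: €126,350 + €11,320 = €137,670
Attorney fees: 20% of €137,670 = €27,534
Total before cap: €137,670 + €27,534 = €165,204
Cap at €212,700: €165,204 is within the cap, no reduction.

€165,204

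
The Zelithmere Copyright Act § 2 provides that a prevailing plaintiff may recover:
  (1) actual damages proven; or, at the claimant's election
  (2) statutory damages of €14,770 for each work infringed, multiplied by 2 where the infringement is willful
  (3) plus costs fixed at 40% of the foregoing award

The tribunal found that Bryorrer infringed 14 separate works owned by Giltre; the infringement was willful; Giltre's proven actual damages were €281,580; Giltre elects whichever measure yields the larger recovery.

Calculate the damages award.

Statutory damages: 14 × €14,770 = €206,780
Doubled: 2 × €206,780 = €413,560
Greater of actual damages (€281,580) or enhanced statutory damages (€413,560): €413,560
Costs: 40% of €413,560 = €165,424
Award plus costs: €413,560 + €165,424 = €578,984

€578,984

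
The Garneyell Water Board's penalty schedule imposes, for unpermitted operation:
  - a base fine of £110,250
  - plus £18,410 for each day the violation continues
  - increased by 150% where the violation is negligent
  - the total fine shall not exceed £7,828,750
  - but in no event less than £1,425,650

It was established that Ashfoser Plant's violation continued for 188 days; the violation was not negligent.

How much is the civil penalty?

Per-day component: 188 × £18,410 = £3,461,080
Base plus per-day: £110,250 + £3,461,080 = £3,571,330
The violation was not negligent: no 150% increase.
Cap at £7,828,750: £3,571,330 is within the cap, no reduction.
Minimum £1,425,650: £3,571,330 meets the minimum, no increase.

£3,571,330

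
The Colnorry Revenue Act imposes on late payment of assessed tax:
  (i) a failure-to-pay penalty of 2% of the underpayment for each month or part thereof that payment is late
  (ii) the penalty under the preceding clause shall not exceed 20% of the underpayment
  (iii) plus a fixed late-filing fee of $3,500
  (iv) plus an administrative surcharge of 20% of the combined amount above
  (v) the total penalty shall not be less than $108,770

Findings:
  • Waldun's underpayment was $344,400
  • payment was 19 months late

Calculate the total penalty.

Accrued rate: 2% × 19 = 38%, capped at 20% → 20%
Failure-to-pay penalty: 20% of $344,400 = $68,880
Penalty before surcharge: $68,880 + $3,500 = $72,380
Administrative surcharge: 20% of $72,380 = $14,476
Total penalty: $72,380 + $14,476 = $86,856
Minimum $108,770: $86,856 is below the minimum → $108,770

$108,770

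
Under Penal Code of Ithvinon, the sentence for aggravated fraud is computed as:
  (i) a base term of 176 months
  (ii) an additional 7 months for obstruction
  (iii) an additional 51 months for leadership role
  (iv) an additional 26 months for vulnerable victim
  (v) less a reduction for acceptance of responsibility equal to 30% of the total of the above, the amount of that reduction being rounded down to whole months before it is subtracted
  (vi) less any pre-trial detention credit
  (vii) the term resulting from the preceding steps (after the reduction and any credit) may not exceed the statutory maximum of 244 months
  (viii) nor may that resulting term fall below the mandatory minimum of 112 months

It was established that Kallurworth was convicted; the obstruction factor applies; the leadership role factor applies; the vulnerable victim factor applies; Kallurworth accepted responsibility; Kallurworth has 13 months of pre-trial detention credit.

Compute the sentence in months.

Sentence: 169 months

Obstruction enhancement: +7 months
Leadership role enhancement: +51 months
Vulnerable victim enhancement: +26 months
Adjusted term: 176 months + 7 months + 51 months + 26 months = 260 months
Acceptance of responsibility reduction: 30% of 260 months = 78 months (rounded down)
After reduction: 260 − 78 = 182 months
Less pre-trial detention credit: 182 months − 13 months = 169 months
Cap at 244 months: 169 months is within the cap, no reduction.
Minimum 112 months: 169 months meets the minimum, no increase.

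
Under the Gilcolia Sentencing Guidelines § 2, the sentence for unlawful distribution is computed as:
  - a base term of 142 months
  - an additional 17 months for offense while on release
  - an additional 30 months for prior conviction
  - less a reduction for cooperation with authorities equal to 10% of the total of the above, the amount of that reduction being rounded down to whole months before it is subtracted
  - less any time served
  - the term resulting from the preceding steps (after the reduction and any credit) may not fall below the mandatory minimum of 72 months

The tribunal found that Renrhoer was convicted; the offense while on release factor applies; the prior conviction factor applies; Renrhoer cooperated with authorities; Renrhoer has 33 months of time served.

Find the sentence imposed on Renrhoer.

Sentence: 138 months

Offense while on release enhancement: +17 months
Prior conviction enhancement: +30 months
Adjusted term: 142 months + 17 months + 30 months = 189 months
Cooperation with authorities reduction: 10% of 189 months = 18 months (rounded down)
After reduction: 189 − 18 = 171 months
Less time served: 171 months − 33 months = 138 months
Minimum 72 months: 138 months meets the minimum, no increase.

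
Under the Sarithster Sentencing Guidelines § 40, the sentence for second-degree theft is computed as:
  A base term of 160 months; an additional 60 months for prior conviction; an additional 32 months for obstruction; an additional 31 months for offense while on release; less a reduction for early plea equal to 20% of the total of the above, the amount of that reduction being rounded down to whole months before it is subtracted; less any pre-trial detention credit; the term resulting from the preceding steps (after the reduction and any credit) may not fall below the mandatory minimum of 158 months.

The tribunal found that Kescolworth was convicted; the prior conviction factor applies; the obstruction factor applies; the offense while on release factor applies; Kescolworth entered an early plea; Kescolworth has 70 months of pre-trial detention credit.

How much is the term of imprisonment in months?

Sentence: 158 months

Prior conviction enhancement: +60 months
Obstruction enhancement: +32 months
Offense while on release enhancement: +31 months
Adjusted term: 160 months + 60 months + 32 months + 31 months = 283 months
Early plea reduction: 20% of 283 months = 56 months (rounded down)
After reduction: 283 − 56 = 227 months
Less pre-trial detention credit: 227 months − 70 months = 157 months
Minimum 158 months: 157 months is below the minimum → 158 months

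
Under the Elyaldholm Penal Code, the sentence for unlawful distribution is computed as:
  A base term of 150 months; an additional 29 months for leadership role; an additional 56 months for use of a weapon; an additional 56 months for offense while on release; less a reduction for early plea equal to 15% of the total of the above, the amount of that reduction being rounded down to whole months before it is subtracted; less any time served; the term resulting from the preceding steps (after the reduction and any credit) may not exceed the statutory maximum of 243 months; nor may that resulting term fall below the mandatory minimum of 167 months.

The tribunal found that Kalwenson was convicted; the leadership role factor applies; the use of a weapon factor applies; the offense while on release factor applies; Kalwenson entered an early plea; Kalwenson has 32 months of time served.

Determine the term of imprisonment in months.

216 months

Leadership role enhancement: +29 months
Use of a weapon enhancement: +56 months
Offense while on release enhancement: +56 months
Adjusted term: 150 months + 29 months + 56 months + 56 months = 291 months
Early plea reduction: 15% of 291 months = 43 months (rounded down)
After reduction: 291 − 43 = 248 months
Less time served: 248 months − 32 months = 216 months
Cap at 243 months: 216 months is within the cap, no reduction.
Minimum 167 months: 216 months meets the minimum, no increase.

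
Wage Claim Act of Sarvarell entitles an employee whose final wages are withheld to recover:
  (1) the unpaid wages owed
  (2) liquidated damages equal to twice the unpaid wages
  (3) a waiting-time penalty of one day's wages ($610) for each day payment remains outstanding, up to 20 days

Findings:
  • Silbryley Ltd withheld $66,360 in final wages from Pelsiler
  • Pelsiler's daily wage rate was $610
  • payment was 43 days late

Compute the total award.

$211,280

Doubled: 2 × $66,360 = $132,720
Penalty days: min(43, 20) = 20
Waiting-time penalty: 20 × $610 = $12,200
Total award: $66,360 + $132,720 + $12,200 = $211,280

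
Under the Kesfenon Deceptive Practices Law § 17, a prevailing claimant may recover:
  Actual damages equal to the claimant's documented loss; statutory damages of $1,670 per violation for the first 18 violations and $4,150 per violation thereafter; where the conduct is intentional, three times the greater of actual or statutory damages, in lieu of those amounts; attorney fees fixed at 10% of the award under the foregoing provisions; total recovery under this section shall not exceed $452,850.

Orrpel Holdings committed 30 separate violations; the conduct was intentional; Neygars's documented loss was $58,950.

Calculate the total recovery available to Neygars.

First 18 violations: 18 × $1,670 = $30,060
Remaining violations: (30 − 18) × $4,150 = $49,800
Statutory damages: $30,060 + $49,800 = $79,860
Greater of actual damages ($58,950) or statutory damages ($79,860): $79,860
Trebled: 3 × $79,860 = $239,580
Attorney fees: 10% of $239,580 = $23,958
Total before cap: $239,580 + $23,958 = $263,538
Cap at $452,850: $263,538 is within the cap, no reduction.

$263,538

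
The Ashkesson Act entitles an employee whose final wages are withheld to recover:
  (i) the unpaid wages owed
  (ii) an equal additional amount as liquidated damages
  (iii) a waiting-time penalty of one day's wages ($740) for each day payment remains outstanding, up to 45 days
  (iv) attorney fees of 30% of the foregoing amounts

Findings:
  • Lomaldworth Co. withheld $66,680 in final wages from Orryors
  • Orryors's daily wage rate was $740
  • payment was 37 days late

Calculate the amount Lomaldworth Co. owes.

Liquidated damages (equal amount): $66,680
Penalty days: min(37, 45) = 37
Waiting-time penalty: 37 × $740 = $27,380
Subtotal: $66,680 + $66,680 + $27,380 = $160,740
Attorney fees: 30% of $160,740 = $48,222
Total award: $160,740 + $48,222 = $208,962

$208,962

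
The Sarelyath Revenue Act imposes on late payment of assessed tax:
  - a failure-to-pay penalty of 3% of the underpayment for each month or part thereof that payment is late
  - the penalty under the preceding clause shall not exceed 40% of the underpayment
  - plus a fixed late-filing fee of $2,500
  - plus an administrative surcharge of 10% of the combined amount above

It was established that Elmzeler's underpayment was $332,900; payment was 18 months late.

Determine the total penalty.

$149,226

Accrued rate: 3% × 18 = 54%, capped at 40% → 40%
Failure-to-pay penalty: 40% of $332,900 = $133,160
Penalty before surcharge: $133,160 + $2,500 = $135,660
Administrative surcharge: 10% of $135,660 = $13,566
Total penalty: $135,660 + $13,566 = $149,226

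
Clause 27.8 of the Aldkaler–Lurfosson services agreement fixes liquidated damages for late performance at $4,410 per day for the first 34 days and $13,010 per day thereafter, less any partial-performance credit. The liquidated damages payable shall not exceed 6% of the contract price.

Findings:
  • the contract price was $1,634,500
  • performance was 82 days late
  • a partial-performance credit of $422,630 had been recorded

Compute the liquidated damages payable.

First 34 days: 34 × $4,410 = $149,940
Remaining days: (82 − 34) × $13,010 = $624,480
Accrued per-day damages: $149,940 + $624,480 = $774,420
Less partial-performance credit: $774,420 − $422,630 = $351,790
Cap: 6% of $1,634,500 = $98,070
Cap at $98,070: $351,790 exceeds the cap → $98,070

$98,070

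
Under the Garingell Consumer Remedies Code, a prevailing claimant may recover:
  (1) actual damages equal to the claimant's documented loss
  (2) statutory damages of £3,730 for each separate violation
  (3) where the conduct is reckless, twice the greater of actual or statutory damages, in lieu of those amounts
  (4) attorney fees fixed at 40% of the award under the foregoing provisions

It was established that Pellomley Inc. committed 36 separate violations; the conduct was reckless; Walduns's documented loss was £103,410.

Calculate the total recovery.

Statutory damages: 36 × £3,730 = £134,280
Greater of actual damages (£103,410) or statutory damages (£134,280): £134,280
Doubled: 2 × £134,280 = £268,560
Attorney fees: 40% of £268,560 = £107,424
Total recovery: £268,560 + £107,424 = £375,984

£375,984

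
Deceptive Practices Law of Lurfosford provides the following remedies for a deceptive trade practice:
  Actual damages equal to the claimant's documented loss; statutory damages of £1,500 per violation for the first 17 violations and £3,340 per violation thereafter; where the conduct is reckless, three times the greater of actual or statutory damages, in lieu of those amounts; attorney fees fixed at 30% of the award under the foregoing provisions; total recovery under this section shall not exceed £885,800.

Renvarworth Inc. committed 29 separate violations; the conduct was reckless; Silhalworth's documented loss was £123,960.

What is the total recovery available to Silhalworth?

First 17 violations: 17 × £1,500 = £25,500
Remaining violations: (29 − 17) × £3,340 = £40,080
Statutory damages: £25,500 + £40,080 = £65,580
Greater of actual damages (£123,960) or statutory damages (£65,580): £123,960
Trebled: 3 × £123,960 = £371,880
Attorney fees: 30% of £371,880 = £111,564
Total before cap: £371,880 + £111,564 = £483,444
Cap at £885,800: £483,444 is within the cap, no reduction.

£483,444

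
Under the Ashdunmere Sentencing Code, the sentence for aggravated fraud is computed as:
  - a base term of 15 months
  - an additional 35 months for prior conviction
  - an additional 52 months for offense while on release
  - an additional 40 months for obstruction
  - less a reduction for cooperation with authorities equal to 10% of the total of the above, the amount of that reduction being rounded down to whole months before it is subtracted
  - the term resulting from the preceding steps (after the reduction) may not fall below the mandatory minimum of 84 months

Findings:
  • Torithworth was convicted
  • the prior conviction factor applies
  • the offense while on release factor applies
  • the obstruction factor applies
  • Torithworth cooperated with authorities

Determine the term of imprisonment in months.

Prior conviction enhancement: +35 months
Offense while on release enhancement: +52 months
Obstruction enhancement: +40 months
Adjusted term: 15 months + 35 months + 52 months + 40 months = 142 months
Cooperation with authorities reduction: 10% of 142 months = 14 months (rounded down)
After reduction: 142 − 14 = 128 months
Minimum 84 months: 128 months meets the minimum, no increase.

128 months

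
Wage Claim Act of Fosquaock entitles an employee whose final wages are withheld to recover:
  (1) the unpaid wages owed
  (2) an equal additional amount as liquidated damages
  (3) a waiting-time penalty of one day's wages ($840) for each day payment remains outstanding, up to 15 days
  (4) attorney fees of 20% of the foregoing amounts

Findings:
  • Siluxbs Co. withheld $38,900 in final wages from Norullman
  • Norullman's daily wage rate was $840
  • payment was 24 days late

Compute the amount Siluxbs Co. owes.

Total award: $108,480

Liquidated damages (equal amount): $38,900
Penalty days: min(24, 15) = 15
Waiting-time penalty: 15 × $840 = $12,600
Subtotal: $38,900 + $38,900 + $12,600 = $90,400
Attorney fees: 20% of $90,400 = $18,080
Total award: $90,400 + $18,080 = $108,480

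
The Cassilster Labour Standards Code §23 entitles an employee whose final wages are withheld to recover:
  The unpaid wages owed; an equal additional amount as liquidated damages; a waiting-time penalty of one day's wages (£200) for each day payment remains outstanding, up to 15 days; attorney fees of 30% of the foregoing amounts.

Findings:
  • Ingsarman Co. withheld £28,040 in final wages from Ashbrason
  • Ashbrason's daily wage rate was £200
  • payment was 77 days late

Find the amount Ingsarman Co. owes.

£76,804

Liquidated damages (equal amount): £28,040
Penalty days: min(77, 15) = 15
Waiting-time penalty: 15 × £200 = £3,000
Subtotal: £28,040 + £28,040 + £3,000 = £59,080
Attorney fees: 30% of £59,080 = £17,724
Total award: £59,080 + £17,724 = £76,804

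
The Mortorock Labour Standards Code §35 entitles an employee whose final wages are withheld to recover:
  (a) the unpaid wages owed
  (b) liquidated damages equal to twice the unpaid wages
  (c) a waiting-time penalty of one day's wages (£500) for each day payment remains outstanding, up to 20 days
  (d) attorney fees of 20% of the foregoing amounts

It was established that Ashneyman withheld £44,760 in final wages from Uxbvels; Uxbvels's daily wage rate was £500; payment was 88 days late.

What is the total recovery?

Doubled: 2 × £44,760 = £89,520
Penalty days: min(88, 20) = 20
Waiting-time penalty: 20 × £500 = £10,000
Subtotal: £44,760 + £89,520 + £10,000 = £144,280
Attorney fees: 20% of £144,280 = £28,856
Total award: £144,280 + £28,856 = £173,136

Total award: £173,136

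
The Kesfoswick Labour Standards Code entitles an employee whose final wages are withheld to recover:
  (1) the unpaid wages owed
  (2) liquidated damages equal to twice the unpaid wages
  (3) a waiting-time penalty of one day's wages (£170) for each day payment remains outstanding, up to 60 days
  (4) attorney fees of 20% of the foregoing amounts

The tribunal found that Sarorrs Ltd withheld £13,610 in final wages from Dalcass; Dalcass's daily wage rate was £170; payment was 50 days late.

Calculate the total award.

£59,196

Doubled: 2 × £13,610 = £27,220
Penalty days: min(50, 60) = 50
Waiting-time penalty: 50 × £170 = £8,500
Subtotal: £13,610 + £27,220 + £8,500 = £49,330
Attorney fees: 20% of £49,330 = £9,866
Total award: £49,330 + £9,866 = £59,196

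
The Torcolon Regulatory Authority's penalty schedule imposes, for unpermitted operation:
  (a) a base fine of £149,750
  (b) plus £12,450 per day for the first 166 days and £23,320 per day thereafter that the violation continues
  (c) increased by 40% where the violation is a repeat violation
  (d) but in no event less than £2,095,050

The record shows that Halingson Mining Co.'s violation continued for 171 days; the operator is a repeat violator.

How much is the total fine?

First 166 days: 166 × £12,450 = £2,066,700
Remaining days: (171 − 166) × £23,320 = £116,600
Per-day component: £2,066,700 + £116,600 = £2,183,300
Base plus per-day: £149,750 + £2,183,300 = £2,333,050
Enhancement: 40% of £2,333,050 = £933,220
Enhanced fine: £2,333,050 + £933,220 = £3,266,270
Minimum £2,095,050: £3,266,270 meets the minimum, no increase.

£3,266,270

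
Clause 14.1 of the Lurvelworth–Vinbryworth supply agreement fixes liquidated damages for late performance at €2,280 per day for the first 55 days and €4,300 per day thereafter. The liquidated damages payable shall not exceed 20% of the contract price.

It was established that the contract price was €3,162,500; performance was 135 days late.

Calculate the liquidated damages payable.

€469,400

First 55 days: 55 × €2,280 = €125,400
Remaining days: (135 − 55) × €4,300 = €344,000
Accrued per-day damages: €125,400 + €344,000 = €469,400
Cap: 20% of €3,162,500 = €632,500
Cap at €632,500: €469,400 is within the cap, no reduction.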